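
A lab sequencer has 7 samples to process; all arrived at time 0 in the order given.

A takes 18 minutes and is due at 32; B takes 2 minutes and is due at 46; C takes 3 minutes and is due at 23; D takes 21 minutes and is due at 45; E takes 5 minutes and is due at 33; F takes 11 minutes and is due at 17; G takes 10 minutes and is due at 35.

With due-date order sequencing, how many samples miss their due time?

4

EDD (increasing due date): F C A E G D B.
F: 0→11, due 17, tardiness 0
C: 11→14, due 23, tardiness 0
A: 14→32, due 32, tardiness 0
E: 32→37, due 33, tardiness 4
G: 37→47, due 35, tardiness 12
D: 47→68, due 45, tardiness 23
B: 68→70, due 46, tardiness 24
Late samples: 4.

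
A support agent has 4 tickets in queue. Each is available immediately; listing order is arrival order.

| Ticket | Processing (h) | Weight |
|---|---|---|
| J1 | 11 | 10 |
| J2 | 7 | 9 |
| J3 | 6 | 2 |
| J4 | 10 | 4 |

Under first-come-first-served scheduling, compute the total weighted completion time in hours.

456

FIFO (arrival order): J1 J2 J3 J4.
J1: finishes 11, weight 10, w·C = 110
J2: finishes 18, weight 9, w·C = 162
J3: finishes 24, weight 2, w·C = 48
J4: finishes 34, weight 4, w·C = 136
Sum = 110+162+48+136 = 456.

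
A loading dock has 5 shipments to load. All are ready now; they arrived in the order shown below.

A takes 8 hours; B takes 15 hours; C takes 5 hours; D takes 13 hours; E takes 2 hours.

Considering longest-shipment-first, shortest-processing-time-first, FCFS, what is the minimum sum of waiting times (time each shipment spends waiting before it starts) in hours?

52

LPT (decreasing processing time): B D A C E.
B: waits 0, runs 0→15
D: waits 15, runs 15→28
A: waits 28, runs 28→36
C: waits 36, runs 36→41
E: waits 41, runs 41→43
Sum = 0+15+28+36+41 = 120.
SPT (increasing processing time): E C A D B.
E: waits 0, runs 0→2
C: waits 2, runs 2→7
A: waits 7, runs 7→15
D: waits 15, runs 15→28
B: waits 28, runs 28→43
Sum = 0+2+7+15+28 = 52.
FIFO (arrival order): A B C D E.
A: waits 0, runs 0→8
B: waits 8, runs 8→23
C: waits 23, runs 23→28
D: waits 28, runs 28→41
E: waits 41, runs 41→43
Sum = 0+8+23+28+41 = 100.
LPT 120, SPT 52, FIFO 100 → minimum 52.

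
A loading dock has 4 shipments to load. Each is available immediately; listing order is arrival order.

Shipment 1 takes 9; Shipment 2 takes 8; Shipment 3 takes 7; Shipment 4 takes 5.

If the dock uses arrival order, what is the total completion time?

79

FIFO (arrival order): Shipment 1 Shipment 2 Shipment 3 Shipment 4.
Shipment 1: 0→9
Shipment 2: 9→17
Shipment 3: 17→24
Shipment 4: 24→29
Sum = 9+17+24+29 = 79.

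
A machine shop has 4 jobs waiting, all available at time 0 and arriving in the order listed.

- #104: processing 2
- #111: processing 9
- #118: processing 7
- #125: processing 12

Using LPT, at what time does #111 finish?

21

LPT (decreasing processing time): #125 #111 #118 #104.
#125: 0→12
#111: 12→21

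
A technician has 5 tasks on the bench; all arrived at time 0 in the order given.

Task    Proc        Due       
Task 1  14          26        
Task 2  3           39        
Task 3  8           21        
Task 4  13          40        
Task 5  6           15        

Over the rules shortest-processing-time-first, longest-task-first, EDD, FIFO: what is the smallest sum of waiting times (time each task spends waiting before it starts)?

59

SPT (increasing processing time): Task 2 Task 5 Task 3 Task 4 Task 1.
Task 2: waits 0, runs 0→3
Task 5: waits 3, runs 3→9
Task 3: waits 9, runs 9→17
Task 4: waits 17, runs 17→30
Task 1: waits 30, runs 30→44
Sum = 0+3+9+17+30 = 59.
LPT (decreasing processing time): Task 1 Task 4 Task 3 Task 5 Task 2.
Task 1: waits 0, runs 0→14
Task 4: waits 14, runs 14→27
Task 3: waits 27, runs 27→35
Task 5: waits 35, runs 35→41
Task 2: waits 41, runs 41→44
Sum = 0+14+27+35+41 = 117.
EDD (increasing due date): Task 5 Task 3 Task 1 Task 2 Task 4.
Task 5: waits 0, runs 0→6
Task 3: waits 6, runs 6→14
Task 1: waits 14, runs 14→28
Task 2: waits 28, runs 28→31
Task 4: waits 31, runs 31→44
Sum = 0+6+14+28+31 = 79.
FIFO (arrival order): Task 1 Task 2 Task 3 Task 4 Task 5.
Task 1: waits 0, runs 0→14
Task 2: waits 14, runs 14→17
Task 3: waits 17, runs 17→25
Task 4: waits 25, runs 25→38
Task 5: waits 38, runs 38→44
Sum = 0+14+17+25+38 = 94.
SPT 59, LPT 117, EDD 79, FIFO 94 → minimum 59.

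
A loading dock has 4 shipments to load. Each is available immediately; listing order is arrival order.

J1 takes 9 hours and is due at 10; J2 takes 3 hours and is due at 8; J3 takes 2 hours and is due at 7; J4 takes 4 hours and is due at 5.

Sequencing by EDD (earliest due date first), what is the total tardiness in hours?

9

EDD (increasing due date): J4 J3 J2 J1.
J4: 0→4, due 5, tardiness 0
J3: 4→6, due 7, tardiness 0
J2: 6→9, due 8, tardiness 1
J1: 9→18, due 10, tardiness 8
Sum = 0+0+1+8 = 9.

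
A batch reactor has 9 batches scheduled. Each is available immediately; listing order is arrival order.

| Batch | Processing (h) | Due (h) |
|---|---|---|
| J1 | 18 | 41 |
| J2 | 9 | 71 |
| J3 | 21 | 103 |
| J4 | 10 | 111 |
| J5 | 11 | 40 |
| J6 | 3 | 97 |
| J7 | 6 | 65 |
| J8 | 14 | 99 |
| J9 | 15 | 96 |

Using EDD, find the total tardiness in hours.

0

EDD (increasing due date): J5 J1 J7 J2 J9 J6 J8 J3 J4.
J5: 0→11, due 40, tardiness 0
J1: 11→29, due 41, tardiness 0
J7: 29→35, due 65, tardiness 0
J2: 35→44, due 71, tardiness 0
J9: 44→59, due 96, tardiness 0
J6: 59→62, due 97, tardiness 0
J8: 62→76, due 99, tardiness 0
J3: 76→97, due 103, tardiness 0
J4: 97→107, due 111, tardiness 0
Sum = 0+0+0+0+0+0+0+0+0 = 0.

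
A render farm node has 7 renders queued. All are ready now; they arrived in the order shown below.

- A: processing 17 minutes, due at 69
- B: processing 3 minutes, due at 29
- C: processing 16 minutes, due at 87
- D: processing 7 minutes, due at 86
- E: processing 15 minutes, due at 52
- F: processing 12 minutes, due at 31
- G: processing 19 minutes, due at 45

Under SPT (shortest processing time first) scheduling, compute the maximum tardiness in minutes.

44

SPT (increasing processing time): B D F E C A G.
B: 0→3, due 29, tardiness 0
D: 3→10, due 86, tardiness 0
F: 10→22, due 31, tardiness 0
E: 22→37, due 52, tardiness 0
C: 37→53, due 87, tardiness 0
A: 53→70, due 69, tardiness 1
G: 70→89, due 45, tardiness 44
Maximum = 44.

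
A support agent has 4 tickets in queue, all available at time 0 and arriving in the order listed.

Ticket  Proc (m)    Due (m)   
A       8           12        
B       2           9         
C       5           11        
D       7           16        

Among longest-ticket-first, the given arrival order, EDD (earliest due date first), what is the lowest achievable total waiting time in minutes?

24

LPT (decreasing processing time): A D C B.
A: waits 0, runs 0→8
D: waits 8, runs 8→15
C: waits 15, runs 15→20
B: waits 20, runs 20→22
Sum = 0+8+15+20 = 43.
FIFO (arrival order): A B C D.
A: waits 0, runs 0→8
B: waits 8, runs 8→10
C: waits 10, runs 10→15
D: waits 15, runs 15→22
Sum = 0+8+10+15 = 33.
EDD (increasing due date): B C A D.
B: waits 0, runs 0→2
C: waits 2, runs 2→7
A: waits 7, runs 7→15
D: waits 15, runs 15→22
Sum = 0+2+7+15 = 24.
LPT 43, FIFO 33, EDD 24 → minimum 24.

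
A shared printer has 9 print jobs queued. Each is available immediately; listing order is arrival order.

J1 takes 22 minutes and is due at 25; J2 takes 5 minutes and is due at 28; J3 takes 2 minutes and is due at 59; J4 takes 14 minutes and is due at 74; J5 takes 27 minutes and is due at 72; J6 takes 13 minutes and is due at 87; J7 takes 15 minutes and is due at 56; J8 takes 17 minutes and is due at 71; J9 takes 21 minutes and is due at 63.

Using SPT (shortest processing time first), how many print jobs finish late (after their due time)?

3

SPT (increasing processing time): J3 J2 J6 J4 J7 J8 J9 J1 J5.
J3: 0→2, due 59, tardiness 0
J2: 2→7, due 28, tardiness 0
J6: 7→20, due 87, tardiness 0
J4: 20→34, due 74, tardiness 0
J7: 34→49, due 56, tardiness 0
J8: 49→66, due 71, tardiness 0
J9: 66→87, due 63, tardiness 24
J1: 87→109, due 25, tardiness 84
J5: 109→136, due 72, tardiness 64
Late print jobs: 3.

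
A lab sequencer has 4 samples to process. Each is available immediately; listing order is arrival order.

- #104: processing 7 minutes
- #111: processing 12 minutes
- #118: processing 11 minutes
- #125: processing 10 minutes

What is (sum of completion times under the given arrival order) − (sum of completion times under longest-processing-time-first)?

-12

FIFO (arrival order): #104 #111 #118 #125.
#104: 0→7
#111: 7→19
#118: 19→30
#125: 30→40
Sum = 7+19+30+40 = 96.
LPT (decreasing processing time): #111 #118 #125 #104.
#111: 0→12
#118: 12→23
#125: 23→33
#104: 33→40
Sum = 12+23+33+40 = 108.
Difference = 96 − 108 = -12.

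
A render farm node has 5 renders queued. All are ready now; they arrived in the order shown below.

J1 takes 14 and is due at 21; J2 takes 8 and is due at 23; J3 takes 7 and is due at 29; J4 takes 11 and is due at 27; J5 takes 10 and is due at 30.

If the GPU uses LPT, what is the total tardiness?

LPT (decreasing processing time): J1 J4 J5 J2 J3.
J1: 0→14, due 21, tardiness 0
J4: 14→25, due 27, tardiness 0
J5: 25→35, due 30, tardiness 5
J2: 35→43, due 23, tardiness 20
J3: 43→50, due 29, tardiness 21
Sum = 0+0+5+20+21 = 46.

46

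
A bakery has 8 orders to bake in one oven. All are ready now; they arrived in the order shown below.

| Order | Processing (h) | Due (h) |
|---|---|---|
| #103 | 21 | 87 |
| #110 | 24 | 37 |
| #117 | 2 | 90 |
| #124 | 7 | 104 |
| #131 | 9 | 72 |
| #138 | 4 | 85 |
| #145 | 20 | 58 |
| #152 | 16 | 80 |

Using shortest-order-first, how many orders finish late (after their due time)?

1

SPT (increasing processing time): #117 #138 #124 #131 #152 #145 #103 #110.
#117: 0→2, due 90, tardiness 0
#138: 2→6, due 85, tardiness 0
#124: 6→13, due 104, tardiness 0
#131: 13→22, due 72, tardiness 0
#152: 22→38, due 80, tardiness 0
#145: 38→58, due 58, tardiness 0
#103: 58→79, due 87, tardiness 0
#110: 79→103, due 37, tardiness 66
Late orders: 1.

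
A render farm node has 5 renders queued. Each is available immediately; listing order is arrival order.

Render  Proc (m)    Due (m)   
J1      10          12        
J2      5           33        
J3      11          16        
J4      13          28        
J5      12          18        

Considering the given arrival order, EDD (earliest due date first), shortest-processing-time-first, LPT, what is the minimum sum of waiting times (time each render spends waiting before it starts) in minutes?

FIFO (arrival order): J1 J2 J3 J4 J5.
J1: waits 0, runs 0→10
J2: waits 10, runs 10→15
J3: waits 15, runs 15→26
J4: waits 26, runs 26→39
J5: waits 39, runs 39→51
Sum = 0+10+15+26+39 = 90.
EDD (increasing due date): J1 J3 J5 J4 J2.
J1: waits 0, runs 0→10
J3: waits 10, runs 10→21
J5: waits 21, runs 21→33
J4: waits 33, runs 33→46
J2: waits 46, runs 46→51
Sum = 0+10+21+33+46 = 110.
SPT (increasing processing time): J2 J1 J3 J5 J4.
J2: waits 0, runs 0→5
J1: waits 5, runs 5→15
J3: waits 15, runs 15→26
J5: waits 26, runs 26→38
J4: waits 38, runs 38→51
Sum = 0+5+15+26+38 = 84.
LPT (decreasing processing time): J4 J5 J3 J1 J2.
J4: waits 0, runs 0→13
J5: waits 13, runs 13→25
J3: waits 25, runs 25→36
J1: waits 36, runs 36→46
J2: waits 46, runs 46→51
Sum = 0+13+25+36+46 = 120.
FIFO 90, EDD 110, SPT 84, LPT 120 → minimum 84.

84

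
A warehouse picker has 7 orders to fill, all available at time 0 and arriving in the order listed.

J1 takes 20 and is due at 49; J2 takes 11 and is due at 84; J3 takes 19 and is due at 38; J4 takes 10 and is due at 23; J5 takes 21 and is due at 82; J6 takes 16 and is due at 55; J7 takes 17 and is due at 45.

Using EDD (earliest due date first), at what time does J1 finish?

66

EDD (increasing due date): J4 J3 J7 J1 J6 J5 J2.
J4: 0→10
J3: 10→29
J7: 29→46
J1: 46→66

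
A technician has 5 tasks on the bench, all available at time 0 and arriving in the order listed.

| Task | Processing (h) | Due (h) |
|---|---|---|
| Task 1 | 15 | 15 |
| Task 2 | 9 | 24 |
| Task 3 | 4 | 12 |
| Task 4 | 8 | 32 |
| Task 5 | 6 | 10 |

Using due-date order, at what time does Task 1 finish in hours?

25

EDD (increasing due date): Task 5 Task 3 Task 1 Task 2 Task 4.
Task 5: 0→6
Task 3: 6→10
Task 1: 10→25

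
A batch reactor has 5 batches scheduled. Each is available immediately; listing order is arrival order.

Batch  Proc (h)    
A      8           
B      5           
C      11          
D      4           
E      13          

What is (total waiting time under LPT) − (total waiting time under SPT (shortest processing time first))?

LPT (decreasing processing time): E C A B D.
E: waits 0, runs 0→13
C: waits 13, runs 13→24
A: waits 24, runs 24→32
B: waits 32, runs 32→37
D: waits 37, runs 37→41
Sum = 0+13+24+32+37 = 106.
SPT (increasing processing time): D B A C E.
D: waits 0, runs 0→4
B: waits 4, runs 4→9
A: waits 9, runs 9→17
C: waits 17, runs 17→28
E: waits 28, runs 28→41
Sum = 0+4+9+17+28 = 58.
Difference = 106 − 58 = 48.

48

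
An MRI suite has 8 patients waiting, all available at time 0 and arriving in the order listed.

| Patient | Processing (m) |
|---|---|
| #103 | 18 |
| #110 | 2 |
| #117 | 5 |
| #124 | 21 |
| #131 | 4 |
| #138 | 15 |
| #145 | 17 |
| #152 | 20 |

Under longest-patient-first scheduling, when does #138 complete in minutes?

91

LPT (decreasing processing time): #124 #152 #103 #145 #138 #117 #131 #110.
#124: 0→21
#152: 21→41
#103: 41→59
#145: 59→76
#138: 76→91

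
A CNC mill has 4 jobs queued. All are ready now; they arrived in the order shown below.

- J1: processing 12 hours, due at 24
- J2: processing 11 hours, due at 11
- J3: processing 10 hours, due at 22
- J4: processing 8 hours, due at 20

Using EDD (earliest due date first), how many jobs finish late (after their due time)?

EDD (increasing due date): J2 J4 J3 J1.
J2: 0→11, due 11, tardiness 0
J4: 11→19, due 20, tardiness 0
J3: 19→29, due 22, tardiness 7
J1: 29→41, due 24, tardiness 17
Late jobs: 2.

2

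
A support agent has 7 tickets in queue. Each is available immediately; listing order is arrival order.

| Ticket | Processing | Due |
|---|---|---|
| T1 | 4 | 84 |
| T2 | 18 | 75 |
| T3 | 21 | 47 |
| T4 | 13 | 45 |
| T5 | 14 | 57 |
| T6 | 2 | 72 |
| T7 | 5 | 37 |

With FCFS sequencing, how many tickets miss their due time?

3

FIFO (arrival order): T1 T2 T3 T4 T5 T6 T7.
T1: 0→4, due 84, tardiness 0
T2: 4→22, due 75, tardiness 0
T3: 22→43, due 47, tardiness 0
T4: 43→56, due 45, tardiness 11
T5: 56→70, due 57, tardiness 13
T6: 70→72, due 72, tardiness 0
T7: 72→77, due 37, tardiness 40
Late tickets: 3.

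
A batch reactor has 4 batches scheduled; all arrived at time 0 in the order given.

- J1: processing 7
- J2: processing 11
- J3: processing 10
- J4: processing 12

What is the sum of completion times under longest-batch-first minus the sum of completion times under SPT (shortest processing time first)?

LPT (decreasing processing time): J4 J2 J3 J1.
J4: 0→12
J2: 12→23
J3: 23→33
J1: 33→40
Sum = 12+23+33+40 = 108.
SPT (increasing processing time): J1 J3 J2 J4.
J1: 0→7
J3: 7→17
J2: 17→28
J4: 28→40
Sum = 7+17+28+40 = 92.
Difference = 108 − 92 = 16.

16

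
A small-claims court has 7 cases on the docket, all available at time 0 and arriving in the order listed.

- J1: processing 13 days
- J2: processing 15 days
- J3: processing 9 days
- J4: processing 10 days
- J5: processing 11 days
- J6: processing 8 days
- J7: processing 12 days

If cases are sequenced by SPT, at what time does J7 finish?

50

SPT (increasing processing time): J6 J3 J4 J5 J7 J1 J2.
J6: 0→8
J3: 8→17
J4: 17→27
J5: 27→38
J7: 38→50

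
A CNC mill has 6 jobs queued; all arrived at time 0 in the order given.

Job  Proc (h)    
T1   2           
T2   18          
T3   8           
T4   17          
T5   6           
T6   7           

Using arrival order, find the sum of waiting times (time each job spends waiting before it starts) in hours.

FIFO (arrival order): T1 T2 T3 T4 T5 T6.
T1: waits 0, runs 0→2
T2: waits 2, runs 2→20
T3: waits 20, runs 20→28
T4: waits 28, runs 28→45
T5: waits 45, runs 45→51
T6: waits 51, runs 51→58
Sum = 0+2+20+28+45+51 = 146.

146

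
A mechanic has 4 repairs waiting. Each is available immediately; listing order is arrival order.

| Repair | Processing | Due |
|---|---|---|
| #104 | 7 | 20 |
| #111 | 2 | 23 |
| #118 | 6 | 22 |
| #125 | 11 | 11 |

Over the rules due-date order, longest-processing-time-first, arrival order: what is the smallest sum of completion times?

EDD (increasing due date): #125 #104 #118 #111.
#125: 0→11
#104: 11→18
#118: 18→24
#111: 24→26
Sum = 11+18+24+26 = 79.
LPT (decreasing processing time): #125 #104 #118 #111.
#125: 0→11
#104: 11→18
#118: 18→24
#111: 24→26
Sum = 11+18+24+26 = 79.
FIFO (arrival order): #104 #111 #118 #125.
#104: 0→7
#111: 7→9
#118: 9→15
#125: 15→26
Sum = 7+9+15+26 = 57.
EDD 79, LPT 79, FIFO 57 → minimum 57.

57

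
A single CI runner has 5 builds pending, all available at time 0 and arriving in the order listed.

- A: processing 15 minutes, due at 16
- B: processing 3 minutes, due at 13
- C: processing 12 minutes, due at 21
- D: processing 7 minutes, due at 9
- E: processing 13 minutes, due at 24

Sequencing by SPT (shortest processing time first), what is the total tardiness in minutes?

SPT (increasing processing time): B D C E A.
B: 0→3, due 13, tardiness 0
D: 3→10, due 9, tardiness 1
C: 10→22, due 21, tardiness 1
E: 22→35, due 24, tardiness 11
A: 35→50, due 16, tardiness 34
Sum = 0+1+1+11+34 = 47.

47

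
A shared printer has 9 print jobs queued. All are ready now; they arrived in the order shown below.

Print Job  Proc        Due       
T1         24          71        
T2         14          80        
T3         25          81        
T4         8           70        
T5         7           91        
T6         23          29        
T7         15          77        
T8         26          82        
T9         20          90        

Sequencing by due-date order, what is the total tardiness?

EDD (increasing due date): T6 T4 T1 T7 T2 T3 T8 T9 T5.
T6: 0→23, due 29, tardiness 0
T4: 23→31, due 70, tardiness 0
T1: 31→55, due 71, tardiness 0
T7: 55→70, due 77, tardiness 0
T2: 70→84, due 80, tardiness 4
T3: 84→109, due 81, tardiness 28
T8: 109→135, due 82, tardiness 53
T9: 135→155, due 90, tardiness 65
T5: 155→162, due 91, tardiness 71
Sum = 0+0+0+0+4+28+53+65+71 = 221.

221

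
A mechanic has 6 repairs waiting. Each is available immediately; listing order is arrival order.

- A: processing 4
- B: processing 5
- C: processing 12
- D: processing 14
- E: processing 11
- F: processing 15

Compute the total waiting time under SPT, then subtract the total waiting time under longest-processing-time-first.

SPT (increasing processing time): A B E C D F.
A: waits 0, runs 0→4
B: waits 4, runs 4→9
E: waits 9, runs 9→20
C: waits 20, runs 20→32
D: waits 32, runs 32→46
F: waits 46, runs 46→61
Sum = 0+4+9+20+32+46 = 111.
LPT (decreasing processing time): F D C E B A.
F: waits 0, runs 0→15
D: waits 15, runs 15→29
C: waits 29, runs 29→41
E: waits 41, runs 41→52
B: waits 52, runs 52→57
A: waits 57, runs 57→61
Sum = 0+15+29+41+52+57 = 194.
Difference = 111 − 194 = -83.

-83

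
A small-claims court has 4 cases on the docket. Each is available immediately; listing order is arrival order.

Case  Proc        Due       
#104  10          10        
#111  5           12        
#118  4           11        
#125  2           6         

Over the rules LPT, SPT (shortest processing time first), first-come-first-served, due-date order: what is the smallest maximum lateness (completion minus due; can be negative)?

9

LPT (decreasing processing time): #104 #111 #118 #125.
#104: 0→10, due 10, lateness 0
#111: 10→15, due 12, lateness 3
#118: 15→19, due 11, lateness 8
#125: 19→21, due 6, lateness 15
Maximum = 15.
SPT (increasing processing time): #125 #118 #111 #104.
#125: 0→2, due 6, lateness -4
#118: 2→6, due 11, lateness -5
#111: 6→11, due 12, lateness -1
#104: 11→21, due 10, lateness 11
Maximum = 11.
FIFO (arrival order): #104 #111 #118 #125.
#104: 0→10, due 10, lateness 0
#111: 10→15, due 12, lateness 3
#118: 15→19, due 11, lateness 8
#125: 19→21, due 6, lateness 15
Maximum = 15.
EDD (increasing due date): #125 #104 #118 #111.
#125: 0→2, due 6, lateness -4
#104: 2→12, due 10, lateness 2
#118: 12→16, due 11, lateness 5
#111: 16→21, due 12, lateness 9
Maximum = 9.
LPT 15, SPT 11, FIFO 15, EDD 9 → minimum 9.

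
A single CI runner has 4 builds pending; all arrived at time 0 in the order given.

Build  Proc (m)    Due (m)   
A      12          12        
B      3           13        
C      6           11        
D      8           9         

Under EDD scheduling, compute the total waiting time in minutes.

48

EDD (increasing due date): D C A B.
D: waits 0, runs 0→8
C: waits 8, runs 8→14
A: waits 14, runs 14→26
B: waits 26, runs 26→29
Sum = 0+8+14+26 = 48.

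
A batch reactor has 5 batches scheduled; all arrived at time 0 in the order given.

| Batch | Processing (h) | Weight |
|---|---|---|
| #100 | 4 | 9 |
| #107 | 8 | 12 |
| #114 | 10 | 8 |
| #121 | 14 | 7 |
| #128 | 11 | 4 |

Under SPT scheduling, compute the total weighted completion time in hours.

817

SPT (increasing processing time): #100 #107 #114 #128 #121.
#100: finishes 4, weight 9, w·C = 36
#107: finishes 12, weight 12, w·C = 144
#114: finishes 22, weight 8, w·C = 176
#128: finishes 33, weight 4, w·C = 132
#121: finishes 47, weight 7, w·C = 329
Sum = 36+144+176+132+329 = 817.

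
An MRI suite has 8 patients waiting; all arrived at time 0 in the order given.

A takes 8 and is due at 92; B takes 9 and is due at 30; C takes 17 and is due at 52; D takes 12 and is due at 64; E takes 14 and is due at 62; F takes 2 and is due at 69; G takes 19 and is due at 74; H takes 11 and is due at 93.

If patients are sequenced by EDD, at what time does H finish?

EDD (increasing due date): B C E D F G A H.
B: 0→9
C: 9→26
E: 26→40
D: 40→52
F: 52→54
G: 54→73
A: 73→81
H: 81→92

92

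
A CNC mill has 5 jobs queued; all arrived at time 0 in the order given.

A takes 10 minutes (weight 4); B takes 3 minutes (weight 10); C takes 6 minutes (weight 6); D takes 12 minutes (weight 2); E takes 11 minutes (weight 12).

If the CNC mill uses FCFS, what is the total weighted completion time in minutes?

FIFO (arrival order): A B C D E.
A: finishes 10, weight 4, w·C = 40
B: finishes 13, weight 10, w·C = 130
C: finishes 19, weight 6, w·C = 114
D: finishes 31, weight 2, w·C = 62
E: finishes 42, weight 12, w·C = 504
Sum = 40+130+114+62+504 = 850.

850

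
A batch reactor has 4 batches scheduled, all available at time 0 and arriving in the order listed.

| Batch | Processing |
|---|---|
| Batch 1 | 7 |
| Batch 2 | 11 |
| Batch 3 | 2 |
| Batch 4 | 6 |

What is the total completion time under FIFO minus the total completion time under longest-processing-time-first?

-8

FIFO (arrival order): Batch 1 Batch 2 Batch 3 Batch 4.
Batch 1: 0→7
Batch 2: 7→18
Batch 3: 18→20
Batch 4: 20→26
Sum = 7+18+20+26 = 71.
LPT (decreasing processing time): Batch 2 Batch 1 Batch 4 Batch 3.
Batch 2: 0→11
Batch 1: 11→18
Batch 4: 18→24
Batch 3: 24→26
Sum = 11+18+24+26 = 79.
Difference = 71 − 79 = -8.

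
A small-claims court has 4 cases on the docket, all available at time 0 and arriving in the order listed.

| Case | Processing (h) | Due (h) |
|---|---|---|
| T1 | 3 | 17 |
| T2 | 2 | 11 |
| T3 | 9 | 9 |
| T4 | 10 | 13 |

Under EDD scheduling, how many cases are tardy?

EDD (increasing due date): T3 T2 T4 T1.
T3: 0→9, due 9, tardiness 0
T2: 9→11, due 11, tardiness 0
T4: 11→21, due 13, tardiness 8
T1: 21→24, due 17, tardiness 7
Late cases: 2.

2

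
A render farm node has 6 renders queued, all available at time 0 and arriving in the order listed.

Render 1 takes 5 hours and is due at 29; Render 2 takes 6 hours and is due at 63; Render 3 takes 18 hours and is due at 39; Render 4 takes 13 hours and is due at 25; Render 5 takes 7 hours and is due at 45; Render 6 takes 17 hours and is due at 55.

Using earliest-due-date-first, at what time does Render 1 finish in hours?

18

EDD (increasing due date): Render 4 Render 1 Render 3 Render 5 Render 6 Render 2.
Render 4: 0→13
Render 1: 13→18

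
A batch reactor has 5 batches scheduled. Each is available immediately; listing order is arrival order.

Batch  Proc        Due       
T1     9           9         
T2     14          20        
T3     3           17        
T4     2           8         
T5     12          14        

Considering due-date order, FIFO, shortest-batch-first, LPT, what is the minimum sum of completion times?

87

EDD (increasing due date): T4 T1 T5 T3 T2.
T4: 0→2
T1: 2→11
T5: 11→23
T3: 23→26
T2: 26→40
Sum = 2+11+23+26+40 = 102.
FIFO (arrival order): T1 T2 T3 T4 T5.
T1: 0→9
T2: 9→23
T3: 23→26
T4: 26→28
T5: 28→40
Sum = 9+23+26+28+40 = 126.
SPT (increasing processing time): T4 T3 T1 T5 T2.
T4: 0→2
T3: 2→5
T1: 5→14
T5: 14→26
T2: 26→40
Sum = 2+5+14+26+40 = 87.
LPT (decreasing processing time): T2 T5 T1 T3 T4.
T2: 0→14
T5: 14→26
T1: 26→35
T3: 35→38
T4: 38→40
Sum = 14+26+35+38+40 = 153.
EDD 102, FIFO 126, SPT 87, LPT 153 → minimum 87.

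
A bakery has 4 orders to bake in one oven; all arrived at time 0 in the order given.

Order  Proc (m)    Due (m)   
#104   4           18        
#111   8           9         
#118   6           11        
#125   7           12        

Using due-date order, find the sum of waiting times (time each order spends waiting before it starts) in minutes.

EDD (increasing due date): #111 #118 #125 #104.
#111: waits 0, runs 0→8
#118: waits 8, runs 8→14
#125: waits 14, runs 14→21
#104: waits 21, runs 21→25
Sum = 0+8+14+21 = 43.

43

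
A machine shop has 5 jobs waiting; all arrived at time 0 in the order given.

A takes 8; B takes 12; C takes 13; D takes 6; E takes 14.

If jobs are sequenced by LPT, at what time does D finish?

LPT (decreasing processing time): E C B A D.
E: 0→14
C: 14→27
B: 27→39
A: 39→47
D: 47→53

53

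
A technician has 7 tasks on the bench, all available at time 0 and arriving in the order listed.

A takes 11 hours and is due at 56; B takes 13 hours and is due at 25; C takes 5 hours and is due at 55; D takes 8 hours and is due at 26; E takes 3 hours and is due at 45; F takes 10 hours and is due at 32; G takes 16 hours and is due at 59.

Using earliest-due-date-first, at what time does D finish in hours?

21

EDD (increasing due date): B D F E C A G.
B: 0→13
D: 13→21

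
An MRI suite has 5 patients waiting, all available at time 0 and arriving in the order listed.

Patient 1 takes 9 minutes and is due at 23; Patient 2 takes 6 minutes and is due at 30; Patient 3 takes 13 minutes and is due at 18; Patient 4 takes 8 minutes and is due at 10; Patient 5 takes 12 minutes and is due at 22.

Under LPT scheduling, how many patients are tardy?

LPT (decreasing processing time): Patient 3 Patient 5 Patient 1 Patient 4 Patient 2.
Patient 3: 0→13, due 18, tardiness 0
Patient 5: 13→25, due 22, tardiness 3
Patient 1: 25→34, due 23, tardiness 11
Patient 4: 34→42, due 10, tardiness 32
Patient 2: 42→48, due 30, tardiness 18
Late patients: 4.

4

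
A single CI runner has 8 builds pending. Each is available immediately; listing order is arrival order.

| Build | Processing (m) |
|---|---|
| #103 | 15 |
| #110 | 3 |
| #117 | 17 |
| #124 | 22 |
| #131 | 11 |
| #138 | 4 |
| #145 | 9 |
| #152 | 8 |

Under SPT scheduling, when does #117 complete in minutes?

67

SPT (increasing processing time): #110 #138 #152 #145 #131 #103 #117 #124.
#110: 0→3
#138: 3→7
#152: 7→15
#145: 15→24
#131: 24→35
#103: 35→50
#117: 50→67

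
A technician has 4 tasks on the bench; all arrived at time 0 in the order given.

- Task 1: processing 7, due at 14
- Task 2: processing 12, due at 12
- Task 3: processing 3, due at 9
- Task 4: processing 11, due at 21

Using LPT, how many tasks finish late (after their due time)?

LPT (decreasing processing time): Task 2 Task 4 Task 1 Task 3.
Task 2: 0→12, due 12, tardiness 0
Task 4: 12→23, due 21, tardiness 2
Task 1: 23→30, due 14, tardiness 16
Task 3: 30→33, due 9, tardiness 24
Late tasks: 3.

3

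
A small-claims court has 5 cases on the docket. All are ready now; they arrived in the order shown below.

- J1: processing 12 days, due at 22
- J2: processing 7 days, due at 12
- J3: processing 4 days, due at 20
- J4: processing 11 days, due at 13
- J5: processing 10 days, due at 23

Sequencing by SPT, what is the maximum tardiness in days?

SPT (increasing processing time): J3 J2 J5 J4 J1.
J3: 0→4, due 20, tardiness 0
J2: 4→11, due 12, tardiness 0
J5: 11→21, due 23, tardiness 0
J4: 21→32, due 13, tardiness 19
J1: 32→44, due 22, tardiness 22
Maximum = 22.

22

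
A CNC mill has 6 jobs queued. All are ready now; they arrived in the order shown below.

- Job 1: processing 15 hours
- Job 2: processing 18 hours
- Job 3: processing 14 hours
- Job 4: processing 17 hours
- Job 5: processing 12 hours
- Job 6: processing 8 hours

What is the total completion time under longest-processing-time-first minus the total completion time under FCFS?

8

LPT (decreasing processing time): Job 2 Job 4 Job 1 Job 3 Job 5 Job 6.
Job 2: 0→18
Job 4: 18→35
Job 1: 35→50
Job 3: 50→64
Job 5: 64→76
Job 6: 76→84
Sum = 18+35+50+64+76+84 = 327.
FIFO (arrival order): Job 1 Job 2 Job 3 Job 4 Job 5 Job 6.
Job 1: 0→15
Job 2: 15→33
Job 3: 33→47
Job 4: 47→64
Job 5: 64→76
Job 6: 76→84
Sum = 15+33+47+64+76+84 = 319.
Difference = 327 − 319 = 8.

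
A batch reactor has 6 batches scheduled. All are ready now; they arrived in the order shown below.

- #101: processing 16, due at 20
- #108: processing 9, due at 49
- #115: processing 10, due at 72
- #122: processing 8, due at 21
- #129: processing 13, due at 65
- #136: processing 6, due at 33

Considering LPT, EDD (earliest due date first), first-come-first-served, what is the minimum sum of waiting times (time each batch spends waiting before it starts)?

LPT (decreasing processing time): #101 #129 #115 #108 #122 #136.
#101: waits 0, runs 0→16
#129: waits 16, runs 16→29
#115: waits 29, runs 29→39
#108: waits 39, runs 39→48
#122: waits 48, runs 48→56
#136: waits 56, runs 56→62
Sum = 0+16+29+39+48+56 = 188.
EDD (increasing due date): #101 #122 #136 #108 #129 #115.
#101: waits 0, runs 0→16
#122: waits 16, runs 16→24
#136: waits 24, runs 24→30
#108: waits 30, runs 30→39
#129: waits 39, runs 39→52
#115: waits 52, runs 52→62
Sum = 0+16+24+30+39+52 = 161.
FIFO (arrival order): #101 #108 #115 #122 #129 #136.
#101: waits 0, runs 0→16
#108: waits 16, runs 16→25
#115: waits 25, runs 25→35
#122: waits 35, runs 35→43
#129: waits 43, runs 43→56
#136: waits 56, runs 56→62
Sum = 0+16+25+35+43+56 = 175.
LPT 188, EDD 161, FIFO 175 → minimum 161.

161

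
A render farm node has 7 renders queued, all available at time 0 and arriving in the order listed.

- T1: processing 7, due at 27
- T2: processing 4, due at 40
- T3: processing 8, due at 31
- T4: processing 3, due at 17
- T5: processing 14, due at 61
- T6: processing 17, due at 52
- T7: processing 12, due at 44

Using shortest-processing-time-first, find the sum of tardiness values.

SPT (increasing processing time): T4 T2 T1 T3 T7 T5 T6.
T4: 0→3, due 17, tardiness 0
T2: 3→7, due 40, tardiness 0
T1: 7→14, due 27, tardiness 0
T3: 14→22, due 31, tardiness 0
T7: 22→34, due 44, tardiness 0
T5: 34→48, due 61, tardiness 0
T6: 48→65, due 52, tardiness 13
Sum = 0+0+0+0+0+0+13 = 13.

13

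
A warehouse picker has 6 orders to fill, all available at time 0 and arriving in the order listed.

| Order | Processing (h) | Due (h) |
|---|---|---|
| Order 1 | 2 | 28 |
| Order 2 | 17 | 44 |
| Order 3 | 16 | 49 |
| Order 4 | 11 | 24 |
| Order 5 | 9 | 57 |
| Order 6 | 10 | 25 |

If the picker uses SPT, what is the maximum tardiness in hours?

21

SPT (increasing processing time): Order 1 Order 5 Order 6 Order 4 Order 3 Order 2.
Order 1: 0→2, due 28, tardiness 0
Order 5: 2→11, due 57, tardiness 0
Order 6: 11→21, due 25, tardiness 0
Order 4: 21→32, due 24, tardiness 8
Order 3: 32→48, due 49, tardiness 0
Order 2: 48→65, due 44, tardiness 21
Maximum = 21.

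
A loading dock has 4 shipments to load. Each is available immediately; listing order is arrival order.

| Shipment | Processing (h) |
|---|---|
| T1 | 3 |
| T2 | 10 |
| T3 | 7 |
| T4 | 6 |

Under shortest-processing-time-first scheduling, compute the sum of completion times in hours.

SPT (increasing processing time): T1 T4 T3 T2.
T1: 0→3
T4: 3→9
T3: 9→16
T2: 16→26
Sum = 3+9+16+26 = 54.

54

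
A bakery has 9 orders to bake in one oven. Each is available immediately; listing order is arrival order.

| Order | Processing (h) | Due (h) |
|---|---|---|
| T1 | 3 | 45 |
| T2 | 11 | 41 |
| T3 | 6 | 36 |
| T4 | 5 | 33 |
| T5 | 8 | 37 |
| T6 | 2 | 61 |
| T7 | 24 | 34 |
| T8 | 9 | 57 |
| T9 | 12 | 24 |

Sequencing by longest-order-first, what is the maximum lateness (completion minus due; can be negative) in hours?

42

LPT (decreasing processing time): T7 T9 T2 T8 T5 T3 T4 T1 T6.
T7: 0→24, due 34, lateness -10
T9: 24→36, due 24, lateness 12
T2: 36→47, due 41, lateness 6
T8: 47→56, due 57, lateness -1
T5: 56→64, due 37, lateness 27
T3: 64→70, due 36, lateness 34
T4: 70→75, due 33, lateness 42
T1: 75→78, due 45, lateness 33
T6: 78→80, due 61, lateness 19
Maximum = 42.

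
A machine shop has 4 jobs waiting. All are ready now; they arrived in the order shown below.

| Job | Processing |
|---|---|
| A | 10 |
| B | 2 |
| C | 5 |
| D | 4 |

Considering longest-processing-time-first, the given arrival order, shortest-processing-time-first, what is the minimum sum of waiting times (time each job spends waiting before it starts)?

19

LPT (decreasing processing time): A C D B.
A: waits 0, runs 0→10
C: waits 10, runs 10→15
D: waits 15, runs 15→19
B: waits 19, runs 19→21
Sum = 0+10+15+19 = 44.
FIFO (arrival order): A B C D.
A: waits 0, runs 0→10
B: waits 10, runs 10→12
C: waits 12, runs 12→17
D: waits 17, runs 17→21
Sum = 0+10+12+17 = 39.
SPT (increasing processing time): B D C A.
B: waits 0, runs 0→2
D: waits 2, runs 2→6
C: waits 6, runs 6→11
A: waits 11, runs 11→21
Sum = 0+2+6+11 = 19.
LPT 44, FIFO 39, SPT 19 → minimum 19.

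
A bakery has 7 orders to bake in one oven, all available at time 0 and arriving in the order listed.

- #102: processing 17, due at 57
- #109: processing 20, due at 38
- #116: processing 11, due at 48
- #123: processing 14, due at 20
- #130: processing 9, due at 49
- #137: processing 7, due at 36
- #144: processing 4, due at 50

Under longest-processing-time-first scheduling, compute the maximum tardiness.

LPT (decreasing processing time): #109 #102 #123 #116 #130 #137 #144.
#109: 0→20, due 38, tardiness 0
#102: 20→37, due 57, tardiness 0
#123: 37→51, due 20, tardiness 31
#116: 51→62, due 48, tardiness 14
#130: 62→71, due 49, tardiness 22
#137: 71→78, due 36, tardiness 42
#144: 78→82, due 50, tardiness 32
Maximum = 42.

42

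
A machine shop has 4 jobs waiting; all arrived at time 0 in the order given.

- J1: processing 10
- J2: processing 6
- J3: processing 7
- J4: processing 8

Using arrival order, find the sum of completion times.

80

FIFO (arrival order): J1 J2 J3 J4.
J1: 0→10
J2: 10→16
J3: 16→23
J4: 23→31
Sum = 10+16+23+31 = 80.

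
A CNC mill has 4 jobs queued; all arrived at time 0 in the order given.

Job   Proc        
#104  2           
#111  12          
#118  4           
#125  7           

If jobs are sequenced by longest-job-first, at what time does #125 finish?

19

LPT (decreasing processing time): #111 #125 #118 #104.
#111: 0→12
#125: 12→19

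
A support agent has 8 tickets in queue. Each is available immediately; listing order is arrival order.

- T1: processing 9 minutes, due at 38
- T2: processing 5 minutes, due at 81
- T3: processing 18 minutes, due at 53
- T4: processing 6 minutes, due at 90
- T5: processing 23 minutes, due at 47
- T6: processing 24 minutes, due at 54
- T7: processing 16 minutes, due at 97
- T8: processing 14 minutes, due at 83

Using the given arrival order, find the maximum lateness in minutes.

FIFO (arrival order): T1 T2 T3 T4 T5 T6 T7 T8.
T1: 0→9, due 38, lateness -29
T2: 9→14, due 81, lateness -67
T3: 14→32, due 53, lateness -21
T4: 32→38, due 90, lateness -52
T5: 38→61, due 47, lateness 14
T6: 61→85, due 54, lateness 31
T7: 85→101, due 97, lateness 4
T8: 101→115, due 83, lateness 32
Maximum = 32.

32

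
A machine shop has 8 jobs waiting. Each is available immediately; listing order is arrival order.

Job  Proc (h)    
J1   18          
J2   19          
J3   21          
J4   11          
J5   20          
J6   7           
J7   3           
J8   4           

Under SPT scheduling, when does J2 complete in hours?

62

SPT (increasing processing time): J7 J8 J6 J4 J1 J2 J5 J3.
J7: 0→3
J8: 3→7
J6: 7→14
J4: 14→25
J1: 25→43
J2: 43→62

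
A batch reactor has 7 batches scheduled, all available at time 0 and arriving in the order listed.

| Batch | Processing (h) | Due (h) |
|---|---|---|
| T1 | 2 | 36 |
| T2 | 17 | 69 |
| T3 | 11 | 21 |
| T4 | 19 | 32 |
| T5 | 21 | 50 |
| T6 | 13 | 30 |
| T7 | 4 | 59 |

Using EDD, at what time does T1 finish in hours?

EDD (increasing due date): T3 T6 T4 T1 T5 T7 T2.
T3: 0→11
T6: 11→24
T4: 24→43
T1: 43→45

45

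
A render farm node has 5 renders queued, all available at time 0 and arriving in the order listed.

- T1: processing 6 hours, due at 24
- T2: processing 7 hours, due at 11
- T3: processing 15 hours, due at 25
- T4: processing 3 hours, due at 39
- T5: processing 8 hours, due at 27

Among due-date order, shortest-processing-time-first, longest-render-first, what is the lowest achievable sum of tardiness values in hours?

12

EDD (increasing due date): T2 T1 T3 T5 T4.
T2: 0→7, due 11, tardiness 0
T1: 7→13, due 24, tardiness 0
T3: 13→28, due 25, tardiness 3
T5: 28→36, due 27, tardiness 9
T4: 36→39, due 39, tardiness 0
Sum = 0+0+3+9+0 = 12.
SPT (increasing processing time): T4 T1 T2 T5 T3.
T4: 0→3, due 39, tardiness 0
T1: 3→9, due 24, tardiness 0
T2: 9→16, due 11, tardiness 5
T5: 16→24, due 27, tardiness 0
T3: 24→39, due 25, tardiness 14
Sum = 0+0+5+0+14 = 19.
LPT (decreasing processing time): T3 T5 T2 T1 T4.
T3: 0→15, due 25, tardiness 0
T5: 15→23, due 27, tardiness 0
T2: 23→30, due 11, tardiness 19
T1: 30→36, due 24, tardiness 12
T4: 36→39, due 39, tardiness 0
Sum = 0+0+19+12+0 = 31.
EDD 12, SPT 19, LPT 31 → minimum 12.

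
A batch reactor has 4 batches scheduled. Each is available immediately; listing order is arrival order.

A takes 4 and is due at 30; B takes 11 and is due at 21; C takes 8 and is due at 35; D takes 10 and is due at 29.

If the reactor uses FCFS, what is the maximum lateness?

FIFO (arrival order): A B C D.
A: 0→4, due 30, lateness -26
B: 4→15, due 21, lateness -6
C: 15→23, due 35, lateness -12
D: 23→33, due 29, lateness 4
Maximum = 4.

4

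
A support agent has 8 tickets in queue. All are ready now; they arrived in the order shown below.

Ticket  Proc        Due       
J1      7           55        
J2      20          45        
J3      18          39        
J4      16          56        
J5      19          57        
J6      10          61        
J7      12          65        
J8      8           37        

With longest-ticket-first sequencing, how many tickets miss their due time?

LPT (decreasing processing time): J2 J5 J3 J4 J7 J6 J8 J1.
J2: 0→20, due 45, tardiness 0
J5: 20→39, due 57, tardiness 0
J3: 39→57, due 39, tardiness 18
J4: 57→73, due 56, tardiness 17
J7: 73→85, due 65, tardiness 20
J6: 85→95, due 61, tardiness 34
J8: 95→103, due 37, tardiness 66
J1: 103→110, due 55, tardiness 55
Late tickets: 6.

6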